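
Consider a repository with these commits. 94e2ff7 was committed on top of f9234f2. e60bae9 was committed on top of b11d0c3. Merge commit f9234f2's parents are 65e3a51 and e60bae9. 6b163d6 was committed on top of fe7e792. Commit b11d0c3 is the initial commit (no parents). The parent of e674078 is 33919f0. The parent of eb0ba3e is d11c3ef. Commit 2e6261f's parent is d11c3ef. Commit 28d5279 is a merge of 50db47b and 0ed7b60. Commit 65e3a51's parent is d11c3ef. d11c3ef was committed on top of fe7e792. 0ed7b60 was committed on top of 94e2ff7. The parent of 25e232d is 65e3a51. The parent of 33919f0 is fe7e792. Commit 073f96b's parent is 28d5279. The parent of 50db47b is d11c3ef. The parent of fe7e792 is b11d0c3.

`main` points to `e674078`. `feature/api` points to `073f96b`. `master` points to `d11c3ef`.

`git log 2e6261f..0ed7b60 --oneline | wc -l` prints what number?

5

Reachable from 0ed7b60: {0ed7b60, 65e3a51, 94e2ff7, b11d0c3, d11c3ef, e60bae9, f9234f2, fe7e792}.
Reachable from 2e6261f: {2e6261f, b11d0c3, d11c3ef, fe7e792}.
In 0ed7b60's history but not 2e6261f's: {0ed7b60, 65e3a51, 94e2ff7, e60bae9, f9234f2} — 5 commits.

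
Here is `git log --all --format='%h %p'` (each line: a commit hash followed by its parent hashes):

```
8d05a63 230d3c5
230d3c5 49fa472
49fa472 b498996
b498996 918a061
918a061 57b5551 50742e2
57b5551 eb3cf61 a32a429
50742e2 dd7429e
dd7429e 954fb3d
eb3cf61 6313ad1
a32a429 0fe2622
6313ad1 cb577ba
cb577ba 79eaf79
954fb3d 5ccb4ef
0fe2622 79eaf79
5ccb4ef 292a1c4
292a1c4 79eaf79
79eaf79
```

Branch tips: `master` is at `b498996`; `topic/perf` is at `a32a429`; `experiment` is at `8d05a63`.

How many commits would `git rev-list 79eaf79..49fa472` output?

14

Reachable from 49fa472: {0fe2622, 292a1c4, 49fa472, 50742e2, 57b5551, 5ccb4ef, 6313ad1, 79eaf79, 918a061, 954fb3d, a32a429, b498996, cb577ba, dd7429e, eb3cf61}.
Reachable from 79eaf79: {79eaf79}.
In 49fa472's history but not 79eaf79's: {0fe2622, 292a1c4, 49fa472, 50742e2, 57b5551, 5ccb4ef, 6313ad1, 918a061, 954fb3d, a32a429, b498996, cb577ba, dd7429e, eb3cf61} — 14 commits.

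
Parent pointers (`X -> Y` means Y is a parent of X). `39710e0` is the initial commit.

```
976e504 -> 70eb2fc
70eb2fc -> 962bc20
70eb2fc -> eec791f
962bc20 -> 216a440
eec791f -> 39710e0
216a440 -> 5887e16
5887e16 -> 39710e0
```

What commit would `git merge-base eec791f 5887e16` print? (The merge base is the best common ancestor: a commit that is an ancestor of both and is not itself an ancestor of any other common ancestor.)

39710e0

Ancestors of eec791f: {39710e0, eec791f}.
Ancestors of 5887e16: {39710e0, 5887e16}.
Common ancestors: {39710e0}.
The only common ancestor is 39710e0, so it is the merge base.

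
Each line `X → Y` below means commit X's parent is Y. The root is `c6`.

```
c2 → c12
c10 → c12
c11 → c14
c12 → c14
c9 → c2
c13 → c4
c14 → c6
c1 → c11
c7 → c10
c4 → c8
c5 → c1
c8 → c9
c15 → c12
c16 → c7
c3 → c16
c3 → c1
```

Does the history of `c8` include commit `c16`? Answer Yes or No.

No

Ancestors of c8: {c12, c14, c2, c6, c8, c9}.
c16 is not in that set, so it is not an ancestor of c8.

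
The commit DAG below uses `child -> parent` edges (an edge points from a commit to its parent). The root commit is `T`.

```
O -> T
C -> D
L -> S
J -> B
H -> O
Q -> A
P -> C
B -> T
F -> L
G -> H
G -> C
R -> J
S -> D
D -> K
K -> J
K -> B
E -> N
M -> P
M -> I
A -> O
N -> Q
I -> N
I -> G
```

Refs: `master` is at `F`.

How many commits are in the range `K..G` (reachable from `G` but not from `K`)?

5

Reachable from G: {B, C, D, G, H, J, K, O, T}.
Reachable from K: {B, J, K, T}.
In G's history but not K's: {C, D, G, H, O} — 5 commits.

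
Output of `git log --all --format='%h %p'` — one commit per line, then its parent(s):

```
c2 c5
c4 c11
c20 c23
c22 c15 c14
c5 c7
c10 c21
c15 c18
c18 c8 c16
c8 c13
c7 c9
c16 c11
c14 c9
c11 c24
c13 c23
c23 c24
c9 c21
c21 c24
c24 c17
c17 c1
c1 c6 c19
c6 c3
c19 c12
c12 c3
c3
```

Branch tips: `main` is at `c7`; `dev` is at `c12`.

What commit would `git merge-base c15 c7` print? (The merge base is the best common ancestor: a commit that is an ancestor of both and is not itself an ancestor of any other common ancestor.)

Ancestors of c15: {c1, c11, c12, c13, c15, c16, c17, c18, c19, c23, c24, c3, c6, c8}.
Ancestors of c7: {c1, c12, c17, c19, c21, c24, c3, c6, c7, c9}.
Common ancestors: {c1, c12, c17, c19, c24, c3, c6}.
Among these, c24 is not an ancestor of any other common ancestor — it is the merge base.

c24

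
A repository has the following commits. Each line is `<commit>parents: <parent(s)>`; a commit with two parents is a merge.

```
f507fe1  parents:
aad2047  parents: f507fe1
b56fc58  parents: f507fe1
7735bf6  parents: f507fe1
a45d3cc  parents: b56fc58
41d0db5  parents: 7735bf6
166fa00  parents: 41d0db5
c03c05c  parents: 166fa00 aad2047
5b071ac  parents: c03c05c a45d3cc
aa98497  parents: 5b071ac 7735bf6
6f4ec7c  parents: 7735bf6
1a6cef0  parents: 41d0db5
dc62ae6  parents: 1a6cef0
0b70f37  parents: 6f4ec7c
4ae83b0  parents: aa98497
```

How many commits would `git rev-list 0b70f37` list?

Walking parent pointers from 0b70f37: reachable set = {0b70f37, 6f4ec7c, 7735bf6, f507fe1}.
That is 4 commits.

4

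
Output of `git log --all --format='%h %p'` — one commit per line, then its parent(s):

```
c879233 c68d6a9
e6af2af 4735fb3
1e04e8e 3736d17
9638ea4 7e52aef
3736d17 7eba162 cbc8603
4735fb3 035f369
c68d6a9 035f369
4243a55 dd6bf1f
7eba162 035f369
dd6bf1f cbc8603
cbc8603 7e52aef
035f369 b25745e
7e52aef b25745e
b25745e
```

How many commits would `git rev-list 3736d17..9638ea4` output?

1

Reachable from 9638ea4: {7e52aef, 9638ea4, b25745e}.
Reachable from 3736d17: {035f369, 3736d17, 7e52aef, 7eba162, b25745e, cbc8603}.
In 9638ea4's history but not 3736d17's: {9638ea4} — 1 commit.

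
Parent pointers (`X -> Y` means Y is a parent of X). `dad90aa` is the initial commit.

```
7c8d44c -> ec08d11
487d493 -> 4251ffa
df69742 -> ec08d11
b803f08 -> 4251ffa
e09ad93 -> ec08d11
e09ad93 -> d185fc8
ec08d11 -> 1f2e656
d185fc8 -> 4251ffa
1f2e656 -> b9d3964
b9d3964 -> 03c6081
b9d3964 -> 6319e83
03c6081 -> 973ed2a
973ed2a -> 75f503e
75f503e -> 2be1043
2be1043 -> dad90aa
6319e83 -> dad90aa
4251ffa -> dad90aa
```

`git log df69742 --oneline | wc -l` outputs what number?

10

Walking parent pointers from df69742: reachable set = {03c6081, 1f2e656, 2be1043, 6319e83, 75f503e, 973ed2a, b9d3964, dad90aa, df69742, ec08d11}.
That is 10 commits.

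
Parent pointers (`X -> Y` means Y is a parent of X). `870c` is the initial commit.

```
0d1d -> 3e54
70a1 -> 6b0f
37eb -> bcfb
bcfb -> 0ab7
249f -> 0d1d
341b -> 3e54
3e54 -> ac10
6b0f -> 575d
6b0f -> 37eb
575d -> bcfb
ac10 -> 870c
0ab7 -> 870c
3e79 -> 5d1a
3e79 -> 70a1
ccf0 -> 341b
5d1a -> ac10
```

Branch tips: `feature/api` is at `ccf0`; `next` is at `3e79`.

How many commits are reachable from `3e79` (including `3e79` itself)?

Walking parent pointers from 3e79: reachable set = {0ab7, 37eb, 3e79, 575d, 5d1a, 6b0f, 70a1, 870c, ac10, bcfb}.
That is 10 commits.

10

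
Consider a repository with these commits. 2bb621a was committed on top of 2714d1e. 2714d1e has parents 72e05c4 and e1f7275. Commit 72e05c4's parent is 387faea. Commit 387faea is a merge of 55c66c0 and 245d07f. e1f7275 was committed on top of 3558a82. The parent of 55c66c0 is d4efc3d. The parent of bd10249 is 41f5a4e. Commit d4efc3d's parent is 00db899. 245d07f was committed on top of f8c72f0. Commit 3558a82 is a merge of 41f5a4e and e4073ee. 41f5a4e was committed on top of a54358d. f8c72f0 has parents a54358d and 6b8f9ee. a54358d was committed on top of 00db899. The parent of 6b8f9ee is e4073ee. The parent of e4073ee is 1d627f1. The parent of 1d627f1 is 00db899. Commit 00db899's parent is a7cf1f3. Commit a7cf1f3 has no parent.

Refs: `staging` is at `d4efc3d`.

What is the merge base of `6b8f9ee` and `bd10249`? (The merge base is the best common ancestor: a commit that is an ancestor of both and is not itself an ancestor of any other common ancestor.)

Ancestors of 6b8f9ee: {00db899, 1d627f1, 6b8f9ee, a7cf1f3, e4073ee}.
Ancestors of bd10249: {00db899, 41f5a4e, a54358d, a7cf1f3, bd10249}.
Common ancestors: {00db899, a7cf1f3}.
Among these, 00db899 is not an ancestor of any other common ancestor — it is the merge base.

00db899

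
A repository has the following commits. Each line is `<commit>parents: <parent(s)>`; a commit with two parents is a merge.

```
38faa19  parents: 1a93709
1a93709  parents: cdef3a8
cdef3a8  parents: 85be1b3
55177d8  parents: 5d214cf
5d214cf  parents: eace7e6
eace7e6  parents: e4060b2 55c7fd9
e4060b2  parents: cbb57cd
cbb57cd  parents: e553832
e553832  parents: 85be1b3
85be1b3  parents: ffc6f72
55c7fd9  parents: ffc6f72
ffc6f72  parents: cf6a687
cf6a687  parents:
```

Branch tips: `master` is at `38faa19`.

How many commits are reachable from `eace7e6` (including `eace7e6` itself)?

Walking parent pointers from eace7e6: reachable set = {55c7fd9, 85be1b3, cbb57cd, cf6a687, e4060b2, e553832, eace7e6, ffc6f72}.
That is 8 commits.

8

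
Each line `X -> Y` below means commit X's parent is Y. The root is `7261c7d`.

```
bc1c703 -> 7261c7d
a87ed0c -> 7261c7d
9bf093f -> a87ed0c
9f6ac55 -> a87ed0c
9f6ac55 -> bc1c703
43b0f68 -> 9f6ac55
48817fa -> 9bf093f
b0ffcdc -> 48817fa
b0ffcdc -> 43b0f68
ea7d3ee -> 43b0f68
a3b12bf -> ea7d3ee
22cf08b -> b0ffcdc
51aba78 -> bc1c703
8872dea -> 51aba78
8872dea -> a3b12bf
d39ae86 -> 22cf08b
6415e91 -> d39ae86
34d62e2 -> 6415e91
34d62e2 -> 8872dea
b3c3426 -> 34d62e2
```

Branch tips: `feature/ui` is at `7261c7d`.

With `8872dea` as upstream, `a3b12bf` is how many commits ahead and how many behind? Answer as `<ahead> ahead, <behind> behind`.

0 ahead, 2 behind

Reachable from a3b12bf: {43b0f68, 7261c7d, 9f6ac55, a3b12bf, a87ed0c, bc1c703, ea7d3ee}.
Reachable from 8872dea: {43b0f68, 51aba78, 7261c7d, 8872dea, 9f6ac55, a3b12bf, a87ed0c, bc1c703, ea7d3ee}.
Only in a3b12bf's history (ahead): {} — 0.
Only in 8872dea's history (behind): {51aba78, 8872dea} — 2.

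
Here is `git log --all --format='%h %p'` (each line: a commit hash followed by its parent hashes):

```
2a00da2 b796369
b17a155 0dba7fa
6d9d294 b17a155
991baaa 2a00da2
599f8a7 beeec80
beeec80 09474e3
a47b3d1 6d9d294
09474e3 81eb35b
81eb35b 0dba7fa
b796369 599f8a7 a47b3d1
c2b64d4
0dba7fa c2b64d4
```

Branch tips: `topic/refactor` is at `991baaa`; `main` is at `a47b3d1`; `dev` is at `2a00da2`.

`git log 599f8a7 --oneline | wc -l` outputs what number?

6

Walking parent pointers from 599f8a7: reachable set = {09474e3, 0dba7fa, 599f8a7, 81eb35b, beeec80, c2b64d4}.
That is 6 commits.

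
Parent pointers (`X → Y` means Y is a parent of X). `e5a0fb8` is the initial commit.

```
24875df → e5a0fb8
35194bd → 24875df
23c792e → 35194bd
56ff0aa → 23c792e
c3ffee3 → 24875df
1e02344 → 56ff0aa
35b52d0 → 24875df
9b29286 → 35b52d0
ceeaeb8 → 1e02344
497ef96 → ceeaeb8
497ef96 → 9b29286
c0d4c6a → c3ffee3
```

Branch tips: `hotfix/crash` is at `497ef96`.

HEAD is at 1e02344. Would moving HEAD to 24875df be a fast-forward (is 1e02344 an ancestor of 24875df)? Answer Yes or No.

A fast-forward from 1e02344 to 24875df is possible iff 1e02344 is an ancestor of 24875df.
Ancestors of 24875df: {24875df, e5a0fb8}.
1e02344 is not among them, so fast-forward is not possible.

No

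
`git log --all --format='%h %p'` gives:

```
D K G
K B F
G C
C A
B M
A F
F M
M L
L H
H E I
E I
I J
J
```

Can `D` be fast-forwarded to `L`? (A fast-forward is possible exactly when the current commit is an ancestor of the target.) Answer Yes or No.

No

A fast-forward from D to L is possible iff D is an ancestor of L.
Ancestors of L: {E, H, I, J, L}.
D is not among them, so fast-forward is not possible.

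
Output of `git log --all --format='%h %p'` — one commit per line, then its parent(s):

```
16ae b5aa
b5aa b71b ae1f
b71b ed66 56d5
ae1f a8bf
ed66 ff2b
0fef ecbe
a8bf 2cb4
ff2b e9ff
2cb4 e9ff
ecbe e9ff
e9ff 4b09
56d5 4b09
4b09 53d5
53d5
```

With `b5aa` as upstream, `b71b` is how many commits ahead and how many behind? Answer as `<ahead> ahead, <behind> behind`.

0 ahead, 4 behind

Reachable from b71b: {4b09, 53d5, 56d5, b71b, e9ff, ed66, ff2b}.
Reachable from b5aa: {2cb4, 4b09, 53d5, 56d5, a8bf, ae1f, b5aa, b71b, e9ff, ed66, ff2b}.
Only in b71b's history (ahead): {} — 0.
Only in b5aa's history (behind): {2cb4, a8bf, ae1f, b5aa} — 4.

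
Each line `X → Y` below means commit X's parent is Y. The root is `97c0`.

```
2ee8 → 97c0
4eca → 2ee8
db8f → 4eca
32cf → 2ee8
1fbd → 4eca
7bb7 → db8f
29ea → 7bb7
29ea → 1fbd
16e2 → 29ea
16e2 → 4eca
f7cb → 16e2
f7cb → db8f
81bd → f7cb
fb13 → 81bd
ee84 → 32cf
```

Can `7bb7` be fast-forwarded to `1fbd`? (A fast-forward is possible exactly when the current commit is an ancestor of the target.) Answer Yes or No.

No

A fast-forward from 7bb7 to 1fbd is possible iff 7bb7 is an ancestor of 1fbd.
Ancestors of 1fbd: {1fbd, 2ee8, 4eca, 97c0}.
7bb7 is not among them, so fast-forward is not possible.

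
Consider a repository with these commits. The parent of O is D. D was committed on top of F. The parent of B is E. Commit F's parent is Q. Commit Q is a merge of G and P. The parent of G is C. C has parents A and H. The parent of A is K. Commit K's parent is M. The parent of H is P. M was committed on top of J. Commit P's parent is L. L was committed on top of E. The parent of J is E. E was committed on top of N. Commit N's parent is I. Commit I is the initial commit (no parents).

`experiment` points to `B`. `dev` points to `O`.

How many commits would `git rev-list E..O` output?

Reachable from O: {A, C, D, E, F, G, H, I, J, K, L, M, N, O, P, Q}.
Reachable from E: {E, I, N}.
In O's history but not E's: {A, C, D, F, G, H, J, K, L, M, O, P, Q} — 13 commits.

13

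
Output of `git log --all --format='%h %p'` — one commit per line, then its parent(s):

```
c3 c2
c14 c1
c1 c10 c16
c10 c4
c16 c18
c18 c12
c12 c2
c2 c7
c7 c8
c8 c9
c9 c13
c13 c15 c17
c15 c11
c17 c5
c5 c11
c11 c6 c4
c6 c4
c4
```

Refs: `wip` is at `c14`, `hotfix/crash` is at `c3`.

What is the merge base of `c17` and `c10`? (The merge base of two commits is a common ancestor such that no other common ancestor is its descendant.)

c4

Ancestors of c17: {c11, c17, c4, c5, c6}.
Ancestors of c10: {c10, c4}.
Common ancestors: {c4}.
The only common ancestor is c4, so it is the merge base.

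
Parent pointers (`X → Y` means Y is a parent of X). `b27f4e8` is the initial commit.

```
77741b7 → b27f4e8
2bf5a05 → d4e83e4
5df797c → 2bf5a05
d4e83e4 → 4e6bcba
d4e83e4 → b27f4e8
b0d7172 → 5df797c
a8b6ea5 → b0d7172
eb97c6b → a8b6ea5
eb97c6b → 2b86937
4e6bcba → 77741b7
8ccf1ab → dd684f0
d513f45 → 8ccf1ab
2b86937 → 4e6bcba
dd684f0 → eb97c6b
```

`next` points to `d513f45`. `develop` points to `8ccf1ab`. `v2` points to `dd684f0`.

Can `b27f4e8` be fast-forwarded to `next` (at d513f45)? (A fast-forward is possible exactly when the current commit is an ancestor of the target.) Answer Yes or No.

Yes

A fast-forward from b27f4e8 to d513f45 is possible iff b27f4e8 is an ancestor of d513f45.
Ancestors of d513f45: {2b86937, 2bf5a05, 4e6bcba, 5df797c, 77741b7, 8ccf1ab, a8b6ea5, b0d7172, b27f4e8, d4e83e4, d513f45, dd684f0, eb97c6b}.
b27f4e8 is among them, so fast-forward is possible.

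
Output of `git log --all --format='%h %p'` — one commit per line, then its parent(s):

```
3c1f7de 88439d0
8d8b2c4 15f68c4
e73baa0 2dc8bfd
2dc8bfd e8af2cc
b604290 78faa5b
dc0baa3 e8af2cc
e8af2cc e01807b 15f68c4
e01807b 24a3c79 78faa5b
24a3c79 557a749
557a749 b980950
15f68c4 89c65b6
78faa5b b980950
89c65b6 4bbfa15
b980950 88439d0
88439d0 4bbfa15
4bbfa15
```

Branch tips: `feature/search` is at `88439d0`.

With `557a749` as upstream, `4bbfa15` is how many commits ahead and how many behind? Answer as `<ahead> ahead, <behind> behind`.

0 ahead, 3 behind

Reachable from 4bbfa15: {4bbfa15}.
Reachable from 557a749: {4bbfa15, 557a749, 88439d0, b980950}.
Only in 4bbfa15's history (ahead): {} — 0.
Only in 557a749's history (behind): {557a749, 88439d0, b980950} — 3.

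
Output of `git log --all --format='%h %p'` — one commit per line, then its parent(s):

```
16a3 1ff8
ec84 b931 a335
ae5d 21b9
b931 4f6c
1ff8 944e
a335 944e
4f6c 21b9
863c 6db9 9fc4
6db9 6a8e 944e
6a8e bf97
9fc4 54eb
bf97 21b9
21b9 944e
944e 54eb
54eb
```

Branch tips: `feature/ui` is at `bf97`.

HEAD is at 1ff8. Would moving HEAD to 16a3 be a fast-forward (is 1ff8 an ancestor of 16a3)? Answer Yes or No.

A fast-forward from 1ff8 to 16a3 is possible iff 1ff8 is an ancestor of 16a3.
Ancestors of 16a3: {16a3, 1ff8, 54eb, 944e}.
1ff8 is among them, so fast-forward is possible.

Yes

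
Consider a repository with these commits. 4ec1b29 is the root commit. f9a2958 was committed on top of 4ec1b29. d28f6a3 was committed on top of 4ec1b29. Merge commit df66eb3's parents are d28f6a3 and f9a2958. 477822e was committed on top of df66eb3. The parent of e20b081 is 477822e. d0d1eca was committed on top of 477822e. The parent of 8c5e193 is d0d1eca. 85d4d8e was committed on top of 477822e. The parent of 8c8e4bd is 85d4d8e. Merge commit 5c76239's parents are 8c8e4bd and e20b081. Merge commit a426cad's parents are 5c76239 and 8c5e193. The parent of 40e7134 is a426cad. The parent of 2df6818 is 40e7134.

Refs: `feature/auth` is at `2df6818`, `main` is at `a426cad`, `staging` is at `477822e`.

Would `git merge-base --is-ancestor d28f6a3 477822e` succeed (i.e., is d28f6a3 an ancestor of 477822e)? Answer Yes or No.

Yes

Ancestors of 477822e (commits reachable by following parents): {477822e, 4ec1b29, d28f6a3, df66eb3, f9a2958}.
d28f6a3 is in that set, so it is an ancestor of 477822e.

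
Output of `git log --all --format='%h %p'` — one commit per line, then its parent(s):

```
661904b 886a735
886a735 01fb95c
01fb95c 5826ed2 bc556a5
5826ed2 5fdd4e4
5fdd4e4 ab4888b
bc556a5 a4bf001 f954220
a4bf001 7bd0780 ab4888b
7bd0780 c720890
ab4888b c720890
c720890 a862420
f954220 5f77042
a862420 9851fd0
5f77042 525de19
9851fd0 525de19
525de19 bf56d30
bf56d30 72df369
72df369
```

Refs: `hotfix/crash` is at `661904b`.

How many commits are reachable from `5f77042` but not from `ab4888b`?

Reachable from 5f77042: {525de19, 5f77042, 72df369, bf56d30}.
Reachable from ab4888b: {525de19, 72df369, 9851fd0, a862420, ab4888b, bf56d30, c720890}.
In 5f77042's history but not ab4888b's: {5f77042} — 1 commit.

1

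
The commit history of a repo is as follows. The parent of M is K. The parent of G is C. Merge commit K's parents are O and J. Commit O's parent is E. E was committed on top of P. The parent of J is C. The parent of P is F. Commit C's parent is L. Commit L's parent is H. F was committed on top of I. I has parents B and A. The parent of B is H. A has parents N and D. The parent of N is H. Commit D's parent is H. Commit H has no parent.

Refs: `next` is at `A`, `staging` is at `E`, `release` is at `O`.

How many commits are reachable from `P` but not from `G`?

Reachable from P: {A, B, D, F, H, I, N, P}.
Reachable from G: {C, G, H, L}.
In P's history but not G's: {A, B, D, F, I, N, P} — 7 commits.

7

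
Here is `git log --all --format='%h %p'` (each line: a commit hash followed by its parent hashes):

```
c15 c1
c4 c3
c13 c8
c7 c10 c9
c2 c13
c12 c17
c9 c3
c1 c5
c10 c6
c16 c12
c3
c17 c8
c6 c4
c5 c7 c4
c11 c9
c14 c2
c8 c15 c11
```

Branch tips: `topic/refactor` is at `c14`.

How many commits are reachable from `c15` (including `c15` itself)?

9

Walking parent pointers from c15: reachable set = {c1, c10, c15, c3, c4, c5, c6, c7, c9}.
That is 9 commits.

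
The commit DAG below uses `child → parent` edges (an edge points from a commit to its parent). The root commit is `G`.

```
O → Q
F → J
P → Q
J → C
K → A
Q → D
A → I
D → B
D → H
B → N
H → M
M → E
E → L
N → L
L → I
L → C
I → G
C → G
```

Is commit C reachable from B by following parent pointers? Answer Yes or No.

Yes

Ancestors of B (commits reachable by following parents): {B, C, G, I, L, N}.
C is in that set, so it is an ancestor of B.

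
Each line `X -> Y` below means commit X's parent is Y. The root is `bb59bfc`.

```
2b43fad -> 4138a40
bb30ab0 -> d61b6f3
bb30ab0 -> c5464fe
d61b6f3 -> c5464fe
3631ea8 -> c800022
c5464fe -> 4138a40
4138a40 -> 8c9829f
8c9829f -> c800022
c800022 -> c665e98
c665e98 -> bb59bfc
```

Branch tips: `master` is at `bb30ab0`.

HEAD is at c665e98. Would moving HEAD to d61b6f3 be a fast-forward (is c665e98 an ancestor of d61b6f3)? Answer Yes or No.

Yes

A fast-forward from c665e98 to d61b6f3 is possible iff c665e98 is an ancestor of d61b6f3.
Ancestors of d61b6f3: {4138a40, 8c9829f, bb59bfc, c5464fe, c665e98, c800022, d61b6f3}.
c665e98 is among them, so fast-forward is possible.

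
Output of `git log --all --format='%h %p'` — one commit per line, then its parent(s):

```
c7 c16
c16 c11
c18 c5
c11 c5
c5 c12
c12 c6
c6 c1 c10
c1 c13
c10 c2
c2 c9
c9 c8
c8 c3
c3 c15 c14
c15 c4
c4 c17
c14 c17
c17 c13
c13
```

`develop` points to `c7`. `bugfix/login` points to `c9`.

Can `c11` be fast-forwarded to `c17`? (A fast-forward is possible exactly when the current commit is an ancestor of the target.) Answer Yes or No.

No

A fast-forward from c11 to c17 is possible iff c11 is an ancestor of c17.
Ancestors of c17: {c13, c17}.
c11 is not among them, so fast-forward is not possible.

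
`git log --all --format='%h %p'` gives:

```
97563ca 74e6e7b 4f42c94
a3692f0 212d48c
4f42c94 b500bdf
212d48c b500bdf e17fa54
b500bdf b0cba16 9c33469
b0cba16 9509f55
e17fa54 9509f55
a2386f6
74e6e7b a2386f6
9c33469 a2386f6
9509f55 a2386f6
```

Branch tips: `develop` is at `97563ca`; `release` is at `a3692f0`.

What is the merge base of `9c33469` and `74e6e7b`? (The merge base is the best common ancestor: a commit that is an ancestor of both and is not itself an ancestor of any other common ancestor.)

a2386f6

Ancestors of 9c33469: {9c33469, a2386f6}.
Ancestors of 74e6e7b: {74e6e7b, a2386f6}.
Common ancestors: {a2386f6}.
The only common ancestor is a2386f6, so it is the merge base.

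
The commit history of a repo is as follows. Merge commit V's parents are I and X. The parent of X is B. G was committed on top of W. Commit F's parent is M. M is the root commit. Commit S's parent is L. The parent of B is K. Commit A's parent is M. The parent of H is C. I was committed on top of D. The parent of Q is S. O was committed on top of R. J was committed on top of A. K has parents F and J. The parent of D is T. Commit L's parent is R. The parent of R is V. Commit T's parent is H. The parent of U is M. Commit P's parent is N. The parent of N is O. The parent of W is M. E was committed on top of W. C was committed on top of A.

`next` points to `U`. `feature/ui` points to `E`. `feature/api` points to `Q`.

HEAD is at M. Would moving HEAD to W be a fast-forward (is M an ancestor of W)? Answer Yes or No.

A fast-forward from M to W is possible iff M is an ancestor of W.
Ancestors of W: {M, W}.
M is among them, so fast-forward is possible.

Yes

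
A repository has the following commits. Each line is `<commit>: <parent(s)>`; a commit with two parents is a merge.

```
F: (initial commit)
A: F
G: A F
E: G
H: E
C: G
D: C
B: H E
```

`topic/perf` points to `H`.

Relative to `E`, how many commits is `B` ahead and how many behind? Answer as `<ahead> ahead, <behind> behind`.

Reachable from B: {A, B, E, F, G, H}.
Reachable from E: {A, E, F, G}.
Only in B's history (ahead): {B, H} — 2.
Only in E's history (behind): {} — 0.

2 ahead, 0 behind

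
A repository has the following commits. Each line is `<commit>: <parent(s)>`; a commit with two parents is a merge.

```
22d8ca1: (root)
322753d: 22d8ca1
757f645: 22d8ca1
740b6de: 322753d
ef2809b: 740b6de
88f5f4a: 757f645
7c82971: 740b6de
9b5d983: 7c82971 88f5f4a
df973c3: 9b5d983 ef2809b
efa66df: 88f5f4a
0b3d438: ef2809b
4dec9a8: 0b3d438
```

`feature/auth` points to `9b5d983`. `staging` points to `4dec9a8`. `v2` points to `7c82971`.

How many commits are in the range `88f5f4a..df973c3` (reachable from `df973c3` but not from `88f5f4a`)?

6

Reachable from df973c3: {22d8ca1, 322753d, 740b6de, 757f645, 7c82971, 88f5f4a, 9b5d983, df973c3, ef2809b}.
Reachable from 88f5f4a: {22d8ca1, 757f645, 88f5f4a}.
In df973c3's history but not 88f5f4a's: {322753d, 740b6de, 7c82971, 9b5d983, df973c3, ef2809b} — 6 commits.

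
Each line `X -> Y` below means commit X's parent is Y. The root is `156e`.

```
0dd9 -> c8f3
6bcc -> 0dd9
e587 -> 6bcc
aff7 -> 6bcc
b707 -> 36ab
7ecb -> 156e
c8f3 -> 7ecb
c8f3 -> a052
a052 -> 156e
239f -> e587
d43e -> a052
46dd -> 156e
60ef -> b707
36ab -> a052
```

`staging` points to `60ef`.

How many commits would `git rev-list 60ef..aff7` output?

5

Reachable from aff7: {0dd9, 156e, 6bcc, 7ecb, a052, aff7, c8f3}.
Reachable from 60ef: {156e, 36ab, 60ef, a052, b707}.
In aff7's history but not 60ef's: {0dd9, 6bcc, 7ecb, aff7, c8f3} — 5 commits.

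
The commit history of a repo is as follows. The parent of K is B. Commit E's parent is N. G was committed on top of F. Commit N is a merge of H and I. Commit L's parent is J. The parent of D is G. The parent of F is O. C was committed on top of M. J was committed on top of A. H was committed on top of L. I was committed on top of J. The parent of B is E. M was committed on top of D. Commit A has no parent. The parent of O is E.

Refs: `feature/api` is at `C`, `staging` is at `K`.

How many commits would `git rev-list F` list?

9

Walking parent pointers from F: reachable set = {A, E, F, H, I, J, L, N, O}.
That is 9 commits.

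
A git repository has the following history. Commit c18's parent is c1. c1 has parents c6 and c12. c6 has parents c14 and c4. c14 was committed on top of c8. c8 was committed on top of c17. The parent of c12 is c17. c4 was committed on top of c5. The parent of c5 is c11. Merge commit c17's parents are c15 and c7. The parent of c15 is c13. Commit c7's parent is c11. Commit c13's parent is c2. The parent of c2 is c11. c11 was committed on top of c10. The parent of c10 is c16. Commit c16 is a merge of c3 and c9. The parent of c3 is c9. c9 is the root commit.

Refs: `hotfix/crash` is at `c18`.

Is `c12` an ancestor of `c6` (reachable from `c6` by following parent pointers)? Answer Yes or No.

No

Ancestors of c6: {c10, c11, c13, c14, c15, c16, c17, c2, c3, c4, c5, c6, c7, c8, c9}.
c12 is not in that set, so it is not an ancestor of c6.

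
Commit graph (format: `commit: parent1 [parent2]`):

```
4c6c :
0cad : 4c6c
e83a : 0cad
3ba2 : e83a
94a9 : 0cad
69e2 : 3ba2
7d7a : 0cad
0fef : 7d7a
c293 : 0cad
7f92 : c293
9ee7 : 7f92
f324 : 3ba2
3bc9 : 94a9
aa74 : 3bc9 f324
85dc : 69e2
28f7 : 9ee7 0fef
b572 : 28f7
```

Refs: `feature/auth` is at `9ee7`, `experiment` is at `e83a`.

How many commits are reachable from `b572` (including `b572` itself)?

Walking parent pointers from b572: reachable set = {0cad, 0fef, 28f7, 4c6c, 7d7a, 7f92, 9ee7, b572, c293}.
That is 9 commits.

9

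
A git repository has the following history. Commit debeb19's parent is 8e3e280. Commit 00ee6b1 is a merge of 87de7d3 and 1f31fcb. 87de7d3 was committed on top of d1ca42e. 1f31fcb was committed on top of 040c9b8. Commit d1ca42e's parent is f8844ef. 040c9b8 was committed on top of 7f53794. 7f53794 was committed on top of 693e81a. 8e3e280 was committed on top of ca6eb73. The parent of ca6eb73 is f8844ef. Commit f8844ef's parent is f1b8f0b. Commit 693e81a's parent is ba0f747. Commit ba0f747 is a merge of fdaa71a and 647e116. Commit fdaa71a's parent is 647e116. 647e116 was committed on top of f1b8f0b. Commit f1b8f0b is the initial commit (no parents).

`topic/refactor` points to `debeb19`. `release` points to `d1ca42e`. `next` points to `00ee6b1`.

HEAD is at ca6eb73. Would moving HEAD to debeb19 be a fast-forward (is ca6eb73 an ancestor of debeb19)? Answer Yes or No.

A fast-forward from ca6eb73 to debeb19 is possible iff ca6eb73 is an ancestor of debeb19.
Ancestors of debeb19: {8e3e280, ca6eb73, debeb19, f1b8f0b, f8844ef}.
ca6eb73 is among them, so fast-forward is possible.

Yes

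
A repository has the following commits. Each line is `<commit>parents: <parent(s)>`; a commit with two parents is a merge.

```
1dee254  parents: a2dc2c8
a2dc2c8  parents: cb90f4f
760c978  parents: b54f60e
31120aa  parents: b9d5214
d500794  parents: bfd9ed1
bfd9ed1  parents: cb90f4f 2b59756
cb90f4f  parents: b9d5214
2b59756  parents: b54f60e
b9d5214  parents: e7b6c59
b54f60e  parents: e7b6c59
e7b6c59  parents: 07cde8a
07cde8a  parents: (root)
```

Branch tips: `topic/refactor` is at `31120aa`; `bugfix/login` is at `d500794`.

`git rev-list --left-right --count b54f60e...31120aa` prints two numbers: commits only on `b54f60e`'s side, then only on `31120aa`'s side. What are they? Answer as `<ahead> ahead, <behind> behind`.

Reachable from b54f60e: {07cde8a, b54f60e, e7b6c59}.
Reachable from 31120aa: {07cde8a, 31120aa, b9d5214, e7b6c59}.
Only in b54f60e's history (ahead): {b54f60e} — 1.
Only in 31120aa's history (behind): {31120aa, b9d5214} — 2.

1 ahead, 2 behind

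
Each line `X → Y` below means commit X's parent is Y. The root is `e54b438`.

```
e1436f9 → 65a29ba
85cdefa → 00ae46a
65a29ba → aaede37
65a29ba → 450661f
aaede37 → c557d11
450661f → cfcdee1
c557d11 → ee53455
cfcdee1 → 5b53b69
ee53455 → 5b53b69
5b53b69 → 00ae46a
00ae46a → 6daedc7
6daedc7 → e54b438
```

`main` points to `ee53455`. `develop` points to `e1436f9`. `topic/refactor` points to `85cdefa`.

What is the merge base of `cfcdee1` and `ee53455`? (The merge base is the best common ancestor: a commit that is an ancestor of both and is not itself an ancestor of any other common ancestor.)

Ancestors of cfcdee1: {00ae46a, 5b53b69, 6daedc7, cfcdee1, e54b438}.
Ancestors of ee53455: {00ae46a, 5b53b69, 6daedc7, e54b438, ee53455}.
Common ancestors: {00ae46a, 5b53b69, 6daedc7, e54b438}.
Among these, 5b53b69 is not an ancestor of any other common ancestor — it is the merge base.

5b53b69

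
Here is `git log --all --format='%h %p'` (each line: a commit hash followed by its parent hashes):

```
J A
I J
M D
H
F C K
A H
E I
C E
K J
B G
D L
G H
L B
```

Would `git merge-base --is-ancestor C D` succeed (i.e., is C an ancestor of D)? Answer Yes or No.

Ancestors of D: {B, D, G, H, L}.
C is not in that set, so it is not an ancestor of D.

No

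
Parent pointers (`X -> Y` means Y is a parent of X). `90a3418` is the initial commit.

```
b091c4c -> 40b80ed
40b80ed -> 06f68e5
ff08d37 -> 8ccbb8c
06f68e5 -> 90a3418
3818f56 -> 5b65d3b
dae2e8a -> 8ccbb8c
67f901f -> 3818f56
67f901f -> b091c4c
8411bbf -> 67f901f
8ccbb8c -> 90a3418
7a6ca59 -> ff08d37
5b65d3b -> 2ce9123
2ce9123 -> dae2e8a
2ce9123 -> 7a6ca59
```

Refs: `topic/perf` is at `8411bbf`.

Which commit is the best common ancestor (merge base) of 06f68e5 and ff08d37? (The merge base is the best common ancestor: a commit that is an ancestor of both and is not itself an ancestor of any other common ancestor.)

90a3418

Ancestors of 06f68e5: {06f68e5, 90a3418}.
Ancestors of ff08d37: {8ccbb8c, 90a3418, ff08d37}.
Common ancestors: {90a3418}.
The only common ancestor is 90a3418, so it is the merge base.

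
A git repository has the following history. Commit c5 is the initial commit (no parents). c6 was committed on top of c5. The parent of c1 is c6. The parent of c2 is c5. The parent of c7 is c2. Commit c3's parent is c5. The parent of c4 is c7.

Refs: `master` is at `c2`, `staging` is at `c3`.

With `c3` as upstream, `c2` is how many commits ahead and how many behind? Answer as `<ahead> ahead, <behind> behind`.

Reachable from c2: {c2, c5}.
Reachable from c3: {c3, c5}.
Only in c2's history (ahead): {c2} — 1.
Only in c3's history (behind): {c3} — 1.

1 ahead, 1 behind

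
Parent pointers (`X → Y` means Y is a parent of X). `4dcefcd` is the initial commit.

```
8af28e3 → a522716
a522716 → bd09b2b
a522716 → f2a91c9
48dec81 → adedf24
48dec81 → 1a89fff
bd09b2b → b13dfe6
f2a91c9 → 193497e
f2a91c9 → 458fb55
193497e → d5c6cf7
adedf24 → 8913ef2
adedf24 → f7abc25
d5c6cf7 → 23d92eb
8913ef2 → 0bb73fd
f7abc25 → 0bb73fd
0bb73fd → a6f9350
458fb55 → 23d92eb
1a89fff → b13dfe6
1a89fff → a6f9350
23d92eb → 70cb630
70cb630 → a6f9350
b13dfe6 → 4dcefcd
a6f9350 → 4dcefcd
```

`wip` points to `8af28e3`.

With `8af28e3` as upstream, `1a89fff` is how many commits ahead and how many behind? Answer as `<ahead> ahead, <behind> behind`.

1 ahead, 9 behind

Reachable from 1a89fff: {1a89fff, 4dcefcd, a6f9350, b13dfe6}.
Reachable from 8af28e3: {193497e, 23d92eb, 458fb55, 4dcefcd, 70cb630, 8af28e3, a522716, a6f9350, b13dfe6, bd09b2b, d5c6cf7, f2a91c9}.
Only in 1a89fff's history (ahead): {1a89fff} — 1.
Only in 8af28e3's history (behind): {193497e, 23d92eb, 458fb55, 70cb630, 8af28e3, a522716, bd09b2b, d5c6cf7, f2a91c9} — 9.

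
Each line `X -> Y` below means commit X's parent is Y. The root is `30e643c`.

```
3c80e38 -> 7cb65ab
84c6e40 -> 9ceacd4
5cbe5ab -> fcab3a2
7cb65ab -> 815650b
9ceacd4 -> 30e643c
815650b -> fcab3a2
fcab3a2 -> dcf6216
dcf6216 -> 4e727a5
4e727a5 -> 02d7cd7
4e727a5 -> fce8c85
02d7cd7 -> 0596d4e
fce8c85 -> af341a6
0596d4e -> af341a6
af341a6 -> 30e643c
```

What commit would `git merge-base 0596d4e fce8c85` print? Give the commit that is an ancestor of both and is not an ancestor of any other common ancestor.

af341a6

Ancestors of 0596d4e: {0596d4e, 30e643c, af341a6}.
Ancestors of fce8c85: {30e643c, af341a6, fce8c85}.
Common ancestors: {30e643c, af341a6}.
Among these, af341a6 is not an ancestor of any other common ancestor — it is the merge base.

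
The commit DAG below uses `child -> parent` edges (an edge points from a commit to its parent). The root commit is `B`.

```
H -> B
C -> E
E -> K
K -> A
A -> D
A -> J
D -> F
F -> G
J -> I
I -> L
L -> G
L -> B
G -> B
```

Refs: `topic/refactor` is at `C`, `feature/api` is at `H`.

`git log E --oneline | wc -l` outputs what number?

10

Walking parent pointers from E: reachable set = {A, B, D, E, F, G, I, J, K, L}.
That is 10 commits.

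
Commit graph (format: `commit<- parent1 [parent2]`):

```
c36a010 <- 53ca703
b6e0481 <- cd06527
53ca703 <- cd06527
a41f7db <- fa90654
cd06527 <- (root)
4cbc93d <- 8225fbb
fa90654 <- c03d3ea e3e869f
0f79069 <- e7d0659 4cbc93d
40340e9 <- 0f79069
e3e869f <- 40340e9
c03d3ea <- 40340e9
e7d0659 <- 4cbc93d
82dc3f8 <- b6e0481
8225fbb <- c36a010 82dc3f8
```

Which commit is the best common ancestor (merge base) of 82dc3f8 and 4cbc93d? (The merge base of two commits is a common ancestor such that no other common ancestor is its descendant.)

Ancestors of 82dc3f8: {82dc3f8, b6e0481, cd06527}.
Ancestors of 4cbc93d: {4cbc93d, 53ca703, 8225fbb, 82dc3f8, b6e0481, c36a010, cd06527}.
Common ancestors: {82dc3f8, b6e0481, cd06527}.
Among these, 82dc3f8 is not an ancestor of any other common ancestor — it is the merge base.

82dc3f8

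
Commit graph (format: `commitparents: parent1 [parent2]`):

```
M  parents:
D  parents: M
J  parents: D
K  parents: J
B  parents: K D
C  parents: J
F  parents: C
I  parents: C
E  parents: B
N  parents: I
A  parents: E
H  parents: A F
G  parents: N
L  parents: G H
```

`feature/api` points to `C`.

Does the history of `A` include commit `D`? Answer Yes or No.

Ancestors of A (commits reachable by following parents): {A, B, D, E, J, K, M}.
D is in that set, so it is an ancestor of A.

Yes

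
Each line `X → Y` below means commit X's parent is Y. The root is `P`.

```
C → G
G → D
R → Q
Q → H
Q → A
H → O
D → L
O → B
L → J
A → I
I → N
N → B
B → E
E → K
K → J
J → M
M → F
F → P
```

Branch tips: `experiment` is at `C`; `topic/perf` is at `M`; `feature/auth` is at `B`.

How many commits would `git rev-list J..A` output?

Reachable from A: {A, B, E, F, I, J, K, M, N, P}.
Reachable from J: {F, J, M, P}.
In A's history but not J's: {A, B, E, I, K, N} — 6 commits.

6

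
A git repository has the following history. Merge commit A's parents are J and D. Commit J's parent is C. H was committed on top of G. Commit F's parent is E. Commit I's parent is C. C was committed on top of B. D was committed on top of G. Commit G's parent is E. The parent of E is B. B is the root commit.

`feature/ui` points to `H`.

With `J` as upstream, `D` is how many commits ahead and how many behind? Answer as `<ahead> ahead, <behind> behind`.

Reachable from D: {B, D, E, G}.
Reachable from J: {B, C, J}.
Only in D's history (ahead): {D, E, G} — 3.
Only in J's history (behind): {C, J} — 2.

3 ahead, 2 behind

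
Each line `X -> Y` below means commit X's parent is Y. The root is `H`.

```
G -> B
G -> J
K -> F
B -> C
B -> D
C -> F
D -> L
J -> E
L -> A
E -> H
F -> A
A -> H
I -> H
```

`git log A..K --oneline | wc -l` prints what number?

Reachable from K: {A, F, H, K}.
Reachable from A: {A, H}.
In K's history but not A's: {F, K} — 2 commits.

2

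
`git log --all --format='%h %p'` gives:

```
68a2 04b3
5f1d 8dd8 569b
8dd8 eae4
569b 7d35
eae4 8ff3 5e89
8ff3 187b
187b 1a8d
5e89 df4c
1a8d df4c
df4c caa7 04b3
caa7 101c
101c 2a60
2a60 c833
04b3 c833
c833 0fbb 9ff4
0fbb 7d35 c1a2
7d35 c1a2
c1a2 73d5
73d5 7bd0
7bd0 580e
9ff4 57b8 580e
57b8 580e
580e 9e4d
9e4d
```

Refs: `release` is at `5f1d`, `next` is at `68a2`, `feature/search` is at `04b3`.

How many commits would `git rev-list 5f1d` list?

23

Walking parent pointers from 5f1d: reachable set = {04b3, 0fbb, 101c, 187b, 1a8d, 2a60, 569b, 57b8, 580e, 5e89, 5f1d, 73d5, 7bd0, 7d35, 8dd8, 8ff3, 9e4d, 9ff4, c1a2, c833, caa7, df4c, eae4}.
That is 23 commits.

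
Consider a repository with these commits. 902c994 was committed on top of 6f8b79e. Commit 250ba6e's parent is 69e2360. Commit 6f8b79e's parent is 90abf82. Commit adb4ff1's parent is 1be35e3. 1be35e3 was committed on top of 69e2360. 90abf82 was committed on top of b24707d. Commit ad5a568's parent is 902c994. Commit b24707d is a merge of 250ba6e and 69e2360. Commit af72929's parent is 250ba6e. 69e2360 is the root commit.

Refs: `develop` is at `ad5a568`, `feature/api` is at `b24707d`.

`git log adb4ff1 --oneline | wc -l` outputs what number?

3

Walking parent pointers from adb4ff1: reachable set = {1be35e3, 69e2360, adb4ff1}.
That is 3 commits.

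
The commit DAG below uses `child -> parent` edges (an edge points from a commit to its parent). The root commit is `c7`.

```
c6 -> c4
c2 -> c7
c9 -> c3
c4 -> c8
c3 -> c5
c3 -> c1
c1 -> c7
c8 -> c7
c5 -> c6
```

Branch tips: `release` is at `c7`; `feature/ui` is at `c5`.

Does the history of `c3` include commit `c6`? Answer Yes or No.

Yes

Ancestors of c3 (commits reachable by following parents): {c1, c3, c4, c5, c6, c7, c8}.
c6 is in that set, so it is an ancestor of c3.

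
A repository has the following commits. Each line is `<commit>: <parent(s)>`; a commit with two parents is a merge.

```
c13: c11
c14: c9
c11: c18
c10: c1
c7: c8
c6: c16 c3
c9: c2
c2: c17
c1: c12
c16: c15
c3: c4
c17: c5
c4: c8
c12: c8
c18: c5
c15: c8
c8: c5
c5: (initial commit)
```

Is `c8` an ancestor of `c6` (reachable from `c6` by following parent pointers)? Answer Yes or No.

Yes

Ancestors of c6 (commits reachable by following parents): {c15, c16, c3, c4, c5, c6, c8}.
c8 is in that set, so it is an ancestor of c6.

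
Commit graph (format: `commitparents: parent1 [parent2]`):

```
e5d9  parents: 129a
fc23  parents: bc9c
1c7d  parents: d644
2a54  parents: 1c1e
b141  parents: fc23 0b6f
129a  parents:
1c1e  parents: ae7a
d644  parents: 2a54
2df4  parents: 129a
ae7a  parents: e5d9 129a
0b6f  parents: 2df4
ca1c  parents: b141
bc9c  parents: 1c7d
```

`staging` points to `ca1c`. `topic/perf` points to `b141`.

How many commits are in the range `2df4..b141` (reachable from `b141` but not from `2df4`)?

Reachable from b141: {0b6f, 129a, 1c1e, 1c7d, 2a54, 2df4, ae7a, b141, bc9c, d644, e5d9, fc23}.
Reachable from 2df4: {129a, 2df4}.
In b141's history but not 2df4's: {0b6f, 1c1e, 1c7d, 2a54, ae7a, b141, bc9c, d644, e5d9, fc23} — 10 commits.

10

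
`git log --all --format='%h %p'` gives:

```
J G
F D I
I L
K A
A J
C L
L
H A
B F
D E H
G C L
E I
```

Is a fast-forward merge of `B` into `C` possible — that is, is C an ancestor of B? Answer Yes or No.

A fast-forward from C to B is possible iff C is an ancestor of B.
Ancestors of B: {A, B, C, D, E, F, G, H, I, J, L}.
C is among them, so fast-forward is possible.

Yes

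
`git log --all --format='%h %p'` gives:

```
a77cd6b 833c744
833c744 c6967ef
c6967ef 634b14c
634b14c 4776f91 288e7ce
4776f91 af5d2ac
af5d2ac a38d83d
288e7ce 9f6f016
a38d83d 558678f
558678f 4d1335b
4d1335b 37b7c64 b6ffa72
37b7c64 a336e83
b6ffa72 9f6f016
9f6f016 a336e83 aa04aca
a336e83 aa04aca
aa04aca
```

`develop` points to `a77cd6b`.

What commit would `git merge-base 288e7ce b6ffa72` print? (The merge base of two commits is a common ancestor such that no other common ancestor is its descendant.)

9f6f016

Ancestors of 288e7ce: {288e7ce, 9f6f016, a336e83, aa04aca}.
Ancestors of b6ffa72: {9f6f016, a336e83, aa04aca, b6ffa72}.
Common ancestors: {9f6f016, a336e83, aa04aca}.
Among these, 9f6f016 is not an ancestor of any other common ancestor — it is the merge base.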